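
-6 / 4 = -3 / 2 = -1.50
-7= -7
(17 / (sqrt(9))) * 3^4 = 459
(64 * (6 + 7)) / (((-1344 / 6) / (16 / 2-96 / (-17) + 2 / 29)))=-25116 / 493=-50.95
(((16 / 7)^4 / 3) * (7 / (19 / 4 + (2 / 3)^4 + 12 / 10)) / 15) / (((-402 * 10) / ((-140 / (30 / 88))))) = 11534336 / 163476985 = 0.07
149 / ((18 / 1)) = 149 / 18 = 8.28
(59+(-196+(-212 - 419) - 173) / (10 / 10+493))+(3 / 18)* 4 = 42713 / 741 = 57.64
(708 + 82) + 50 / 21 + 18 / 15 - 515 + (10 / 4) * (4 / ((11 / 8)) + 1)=288.35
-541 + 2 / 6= -1622 / 3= -540.67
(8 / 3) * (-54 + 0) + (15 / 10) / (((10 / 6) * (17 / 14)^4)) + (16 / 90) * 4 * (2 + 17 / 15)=-7969287896 / 56376675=-141.36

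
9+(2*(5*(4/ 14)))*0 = 9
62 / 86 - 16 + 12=-141 / 43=-3.28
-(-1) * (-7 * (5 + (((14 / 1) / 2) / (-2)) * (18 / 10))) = 91 / 10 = 9.10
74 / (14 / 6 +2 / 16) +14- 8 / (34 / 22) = 39042 / 1003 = 38.93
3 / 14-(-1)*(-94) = -93.79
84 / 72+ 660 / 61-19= -2567 / 366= -7.01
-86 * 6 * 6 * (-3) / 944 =9.84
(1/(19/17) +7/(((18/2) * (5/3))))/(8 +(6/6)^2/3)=388/2375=0.16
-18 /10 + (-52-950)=-5019 /5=-1003.80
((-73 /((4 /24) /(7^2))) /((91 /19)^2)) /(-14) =79059 /1183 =66.83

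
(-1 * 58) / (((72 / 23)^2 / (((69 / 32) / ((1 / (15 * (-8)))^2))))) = -8821075 / 48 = -183772.40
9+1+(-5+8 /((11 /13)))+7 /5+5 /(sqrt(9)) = 2891 /165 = 17.52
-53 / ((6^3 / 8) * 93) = -53 / 2511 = -0.02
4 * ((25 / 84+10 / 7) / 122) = 145 / 2562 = 0.06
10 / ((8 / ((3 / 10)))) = 3 / 8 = 0.38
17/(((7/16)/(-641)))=-174352/7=-24907.43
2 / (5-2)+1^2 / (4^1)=11 / 12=0.92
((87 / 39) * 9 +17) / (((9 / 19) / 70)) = 641060 / 117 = 5479.15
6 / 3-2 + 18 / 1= 18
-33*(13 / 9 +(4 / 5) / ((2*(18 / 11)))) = -836 / 15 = -55.73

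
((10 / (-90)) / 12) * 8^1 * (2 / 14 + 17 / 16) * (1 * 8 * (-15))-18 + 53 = 320 / 7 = 45.71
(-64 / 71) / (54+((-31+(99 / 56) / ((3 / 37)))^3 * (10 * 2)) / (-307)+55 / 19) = -16389890048 / 1955795954403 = -0.01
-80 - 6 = -86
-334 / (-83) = 334 / 83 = 4.02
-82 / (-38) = 41 / 19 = 2.16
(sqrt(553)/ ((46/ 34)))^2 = 159817/ 529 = 302.11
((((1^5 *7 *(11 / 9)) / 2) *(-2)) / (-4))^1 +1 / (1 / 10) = 12.14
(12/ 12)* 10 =10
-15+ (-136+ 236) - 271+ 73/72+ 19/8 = -3287/18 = -182.61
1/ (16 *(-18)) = -1/ 288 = -0.00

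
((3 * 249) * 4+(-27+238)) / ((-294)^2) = 457 / 12348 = 0.04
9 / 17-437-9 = -7573 / 17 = -445.47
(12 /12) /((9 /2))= 2 /9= 0.22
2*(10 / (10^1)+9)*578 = 11560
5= 5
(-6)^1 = -6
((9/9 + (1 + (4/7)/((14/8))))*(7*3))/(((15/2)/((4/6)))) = 152/35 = 4.34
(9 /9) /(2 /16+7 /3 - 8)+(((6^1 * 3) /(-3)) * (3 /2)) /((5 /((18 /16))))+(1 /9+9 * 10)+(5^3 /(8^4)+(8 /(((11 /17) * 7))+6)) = 25807127551 /269660160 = 95.70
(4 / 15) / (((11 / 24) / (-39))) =-1248 / 55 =-22.69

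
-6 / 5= -1.20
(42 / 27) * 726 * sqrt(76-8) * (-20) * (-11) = 1490720 * sqrt(17) / 3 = 2048798.67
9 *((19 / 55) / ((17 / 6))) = 1026 / 935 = 1.10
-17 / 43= -0.40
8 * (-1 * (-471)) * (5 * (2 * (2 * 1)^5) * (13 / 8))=1959360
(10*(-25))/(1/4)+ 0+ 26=-974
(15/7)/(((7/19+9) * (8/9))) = 2565/9968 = 0.26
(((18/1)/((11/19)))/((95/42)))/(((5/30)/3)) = 13608/55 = 247.42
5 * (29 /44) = 145 /44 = 3.30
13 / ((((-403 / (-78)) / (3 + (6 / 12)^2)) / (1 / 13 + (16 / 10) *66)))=267891 / 310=864.16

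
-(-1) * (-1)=-1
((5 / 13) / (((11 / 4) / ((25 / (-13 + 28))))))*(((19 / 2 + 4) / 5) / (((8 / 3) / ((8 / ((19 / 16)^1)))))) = 4320 / 2717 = 1.59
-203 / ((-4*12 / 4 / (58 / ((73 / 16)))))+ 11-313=-19042 / 219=-86.95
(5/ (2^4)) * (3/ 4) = 15/ 64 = 0.23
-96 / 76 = -24 / 19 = -1.26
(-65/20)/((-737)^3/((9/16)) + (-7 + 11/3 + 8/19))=2223/486783714440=0.00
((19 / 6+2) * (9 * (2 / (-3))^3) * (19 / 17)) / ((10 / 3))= -1178 / 255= -4.62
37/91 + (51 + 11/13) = 4755/91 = 52.25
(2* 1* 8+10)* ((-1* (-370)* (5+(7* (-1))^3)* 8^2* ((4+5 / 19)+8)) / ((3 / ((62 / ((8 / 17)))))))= -6388196863360 / 57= -112073629181.75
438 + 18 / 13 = 5712 / 13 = 439.38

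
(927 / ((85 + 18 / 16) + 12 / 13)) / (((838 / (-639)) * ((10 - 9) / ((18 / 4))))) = -138610602 / 3793207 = -36.54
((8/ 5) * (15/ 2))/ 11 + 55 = 617/ 11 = 56.09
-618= -618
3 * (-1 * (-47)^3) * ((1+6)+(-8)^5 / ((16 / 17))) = -10841924421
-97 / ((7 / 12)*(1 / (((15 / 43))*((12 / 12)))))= -17460 / 301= -58.01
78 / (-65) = -6 / 5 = -1.20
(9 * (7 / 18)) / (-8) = -7 / 16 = -0.44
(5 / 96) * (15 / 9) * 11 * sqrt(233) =275 * sqrt(233) / 288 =14.58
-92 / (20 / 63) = -1449 / 5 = -289.80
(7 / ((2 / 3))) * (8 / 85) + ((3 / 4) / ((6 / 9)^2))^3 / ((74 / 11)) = 43864341 / 25763840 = 1.70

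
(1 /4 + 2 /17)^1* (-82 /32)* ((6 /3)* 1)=-1025 /544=-1.88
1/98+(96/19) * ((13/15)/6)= 20669/27930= 0.74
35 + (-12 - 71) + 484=436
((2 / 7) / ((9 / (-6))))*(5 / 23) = -20 / 483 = -0.04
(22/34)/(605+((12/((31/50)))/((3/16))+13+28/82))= 13981/15590904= 0.00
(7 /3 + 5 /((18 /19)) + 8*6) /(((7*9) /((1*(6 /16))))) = 0.33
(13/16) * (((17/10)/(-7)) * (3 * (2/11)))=-663/6160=-0.11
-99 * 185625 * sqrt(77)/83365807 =-18376875 * sqrt(77)/83365807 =-1.93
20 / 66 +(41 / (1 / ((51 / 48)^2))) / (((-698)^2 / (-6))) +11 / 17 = 33219063829 / 34985144832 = 0.95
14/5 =2.80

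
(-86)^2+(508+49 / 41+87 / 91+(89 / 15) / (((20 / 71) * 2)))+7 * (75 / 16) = 35591480503 / 4477200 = 7949.50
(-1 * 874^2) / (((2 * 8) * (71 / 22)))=-2100659 / 142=-14793.37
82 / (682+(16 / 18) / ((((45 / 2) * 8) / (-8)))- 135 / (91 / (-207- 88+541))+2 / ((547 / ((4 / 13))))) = 0.26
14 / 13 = 1.08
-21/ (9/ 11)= -77/ 3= -25.67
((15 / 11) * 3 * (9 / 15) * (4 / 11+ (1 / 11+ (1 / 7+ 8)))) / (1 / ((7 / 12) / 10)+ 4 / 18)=80433 / 66187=1.22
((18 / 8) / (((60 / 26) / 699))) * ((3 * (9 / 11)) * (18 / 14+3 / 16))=2208141 / 896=2464.44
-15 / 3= -5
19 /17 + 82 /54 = 2.64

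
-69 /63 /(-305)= 23 /6405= 0.00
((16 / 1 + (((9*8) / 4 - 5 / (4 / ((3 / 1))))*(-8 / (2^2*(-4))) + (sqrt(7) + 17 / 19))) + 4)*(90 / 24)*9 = 135*sqrt(7) / 4 + 574965 / 608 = 1034.96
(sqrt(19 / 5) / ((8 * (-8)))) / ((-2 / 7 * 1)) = 0.11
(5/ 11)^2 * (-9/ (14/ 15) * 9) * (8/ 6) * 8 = -162000/ 847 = -191.26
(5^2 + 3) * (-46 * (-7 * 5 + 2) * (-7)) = -297528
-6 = -6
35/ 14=5/ 2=2.50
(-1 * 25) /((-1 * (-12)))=-25 /12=-2.08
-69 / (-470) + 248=116629 / 470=248.15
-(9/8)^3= -729/512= -1.42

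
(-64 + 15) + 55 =6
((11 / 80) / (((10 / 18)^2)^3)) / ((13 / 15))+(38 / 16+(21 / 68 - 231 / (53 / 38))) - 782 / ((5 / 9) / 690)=-2844506567258497 / 2928250000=-971401.54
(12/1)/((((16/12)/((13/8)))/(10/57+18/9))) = 1209/38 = 31.82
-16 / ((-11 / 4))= 5.82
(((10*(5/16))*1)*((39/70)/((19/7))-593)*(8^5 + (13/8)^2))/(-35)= 1734487.79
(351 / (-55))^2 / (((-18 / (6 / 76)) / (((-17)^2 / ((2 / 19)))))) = -11868363 / 24200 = -490.43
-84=-84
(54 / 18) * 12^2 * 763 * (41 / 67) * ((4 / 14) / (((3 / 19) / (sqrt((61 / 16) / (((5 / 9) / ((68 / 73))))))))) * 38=1393898976 * sqrt(378505) / 24455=35067066.93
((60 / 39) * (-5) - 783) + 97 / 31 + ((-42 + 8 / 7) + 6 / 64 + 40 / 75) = -1120898399 / 1354080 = -827.79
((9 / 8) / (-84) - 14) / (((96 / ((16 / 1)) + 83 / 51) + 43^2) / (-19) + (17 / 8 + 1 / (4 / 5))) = 3041691 / 20477548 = 0.15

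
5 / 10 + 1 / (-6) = 1 / 3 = 0.33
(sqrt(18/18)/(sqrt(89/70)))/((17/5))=5 * sqrt(6230)/1513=0.26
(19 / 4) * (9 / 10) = 171 / 40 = 4.28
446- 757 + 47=-264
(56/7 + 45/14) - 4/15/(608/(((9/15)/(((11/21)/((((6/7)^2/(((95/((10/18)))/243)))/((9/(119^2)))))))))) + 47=39881042/694925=57.39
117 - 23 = 94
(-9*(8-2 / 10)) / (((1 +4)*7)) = -351 / 175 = -2.01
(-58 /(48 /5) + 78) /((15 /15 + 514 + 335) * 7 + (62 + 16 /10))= 8635 /721632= 0.01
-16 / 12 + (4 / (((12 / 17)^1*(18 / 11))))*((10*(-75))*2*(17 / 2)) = -44154.11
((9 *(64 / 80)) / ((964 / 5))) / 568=9 / 136888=0.00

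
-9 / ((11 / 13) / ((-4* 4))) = 1872 / 11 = 170.18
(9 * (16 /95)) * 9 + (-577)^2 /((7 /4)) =126522092 /665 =190258.78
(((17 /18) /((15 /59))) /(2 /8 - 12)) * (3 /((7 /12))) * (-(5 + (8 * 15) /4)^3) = 9829400 /141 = 69712.06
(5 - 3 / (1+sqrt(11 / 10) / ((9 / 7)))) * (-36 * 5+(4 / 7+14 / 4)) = 2647725 / 3794 - 66501 * sqrt(110) / 542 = -588.97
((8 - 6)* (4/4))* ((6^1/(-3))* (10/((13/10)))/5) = -80/13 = -6.15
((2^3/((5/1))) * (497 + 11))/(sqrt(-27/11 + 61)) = 2032 * sqrt(1771)/805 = 106.23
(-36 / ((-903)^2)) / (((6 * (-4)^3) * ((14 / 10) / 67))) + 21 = 1278561647 / 60883872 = 21.00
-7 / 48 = -0.15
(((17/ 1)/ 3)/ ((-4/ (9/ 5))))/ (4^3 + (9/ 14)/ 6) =-357/ 8975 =-0.04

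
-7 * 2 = -14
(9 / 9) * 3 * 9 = 27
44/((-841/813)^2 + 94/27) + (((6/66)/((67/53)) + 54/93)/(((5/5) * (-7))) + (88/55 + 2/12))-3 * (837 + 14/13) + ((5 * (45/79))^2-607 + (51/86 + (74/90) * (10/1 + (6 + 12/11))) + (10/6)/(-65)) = -699561956136983058932419/226603820809936685115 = -3087.16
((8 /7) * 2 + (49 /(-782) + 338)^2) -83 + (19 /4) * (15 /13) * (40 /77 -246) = 758614237429 /6726764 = 112775.51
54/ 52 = 27/ 26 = 1.04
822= 822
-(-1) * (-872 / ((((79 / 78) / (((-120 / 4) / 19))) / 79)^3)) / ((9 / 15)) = 18621420480000 / 6859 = 2714888537.69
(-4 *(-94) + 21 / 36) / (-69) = -4519 / 828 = -5.46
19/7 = 2.71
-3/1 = -3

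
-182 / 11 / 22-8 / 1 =-1059 / 121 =-8.75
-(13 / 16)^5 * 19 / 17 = -0.40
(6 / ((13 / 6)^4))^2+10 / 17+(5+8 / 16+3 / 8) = 725250703695 / 110939378056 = 6.54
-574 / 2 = -287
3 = 3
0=0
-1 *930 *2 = -1860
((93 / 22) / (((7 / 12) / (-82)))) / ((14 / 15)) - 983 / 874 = -300460417 / 471086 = -637.80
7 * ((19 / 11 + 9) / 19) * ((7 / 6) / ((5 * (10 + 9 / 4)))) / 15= 236 / 47025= 0.01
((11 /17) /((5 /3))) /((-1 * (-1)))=33 /85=0.39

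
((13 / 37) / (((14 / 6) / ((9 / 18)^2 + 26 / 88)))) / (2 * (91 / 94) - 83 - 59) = -10998 / 18754967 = -0.00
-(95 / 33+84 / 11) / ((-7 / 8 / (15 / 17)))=10.60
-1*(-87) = 87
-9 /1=-9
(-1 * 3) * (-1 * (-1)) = -3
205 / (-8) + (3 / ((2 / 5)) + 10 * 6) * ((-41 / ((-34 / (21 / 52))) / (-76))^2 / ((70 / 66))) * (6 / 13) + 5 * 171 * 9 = 1800093650325439 / 234711872512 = 7669.38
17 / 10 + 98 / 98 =27 / 10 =2.70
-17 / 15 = -1.13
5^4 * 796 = 497500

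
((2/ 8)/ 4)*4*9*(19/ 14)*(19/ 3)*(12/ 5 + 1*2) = 11913/ 140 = 85.09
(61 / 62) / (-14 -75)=-0.01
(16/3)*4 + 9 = 91/3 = 30.33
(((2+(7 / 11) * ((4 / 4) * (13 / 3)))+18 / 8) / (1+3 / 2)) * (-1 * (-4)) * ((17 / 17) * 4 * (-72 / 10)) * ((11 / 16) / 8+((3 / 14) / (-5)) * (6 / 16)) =-34743 / 1540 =-22.56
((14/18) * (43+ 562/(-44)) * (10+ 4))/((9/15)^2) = 814625/891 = 914.28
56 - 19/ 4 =205/ 4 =51.25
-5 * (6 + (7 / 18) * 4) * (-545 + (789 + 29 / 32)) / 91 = -666145 / 6552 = -101.67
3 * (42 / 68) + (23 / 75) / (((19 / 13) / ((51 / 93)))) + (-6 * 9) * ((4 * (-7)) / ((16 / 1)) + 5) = -130318189 / 750975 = -173.53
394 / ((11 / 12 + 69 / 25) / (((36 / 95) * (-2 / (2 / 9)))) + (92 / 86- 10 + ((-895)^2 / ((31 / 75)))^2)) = 0.00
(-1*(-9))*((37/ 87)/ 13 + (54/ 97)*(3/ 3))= 193989/ 36569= 5.30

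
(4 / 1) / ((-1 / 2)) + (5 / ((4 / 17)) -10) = 13 / 4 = 3.25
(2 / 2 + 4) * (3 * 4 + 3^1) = 75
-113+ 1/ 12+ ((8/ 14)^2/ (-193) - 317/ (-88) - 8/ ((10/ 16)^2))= -8101378451/ 62416200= -129.80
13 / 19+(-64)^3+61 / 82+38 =-408358923 / 1558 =-262104.57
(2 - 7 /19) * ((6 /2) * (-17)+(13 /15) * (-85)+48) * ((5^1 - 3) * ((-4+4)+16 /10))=-22816 /57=-400.28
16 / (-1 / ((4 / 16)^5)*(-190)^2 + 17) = -16 / 36966383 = -0.00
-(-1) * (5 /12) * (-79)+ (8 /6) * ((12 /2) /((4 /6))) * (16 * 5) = 11125 /12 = 927.08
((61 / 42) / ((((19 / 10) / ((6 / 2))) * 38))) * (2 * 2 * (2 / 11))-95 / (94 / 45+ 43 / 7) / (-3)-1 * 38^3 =-54868.11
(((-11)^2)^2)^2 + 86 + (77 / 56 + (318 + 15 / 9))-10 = 5144622673 / 24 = 214359278.04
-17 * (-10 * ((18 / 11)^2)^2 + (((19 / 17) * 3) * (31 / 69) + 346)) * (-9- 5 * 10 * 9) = 2152117.13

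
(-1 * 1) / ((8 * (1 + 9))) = -1 / 80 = -0.01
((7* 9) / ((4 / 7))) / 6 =147 / 8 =18.38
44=44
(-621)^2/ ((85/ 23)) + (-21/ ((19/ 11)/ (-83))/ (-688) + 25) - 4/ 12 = 347913175253/ 3333360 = 104373.12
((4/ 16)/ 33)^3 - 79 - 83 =-372594815/ 2299968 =-162.00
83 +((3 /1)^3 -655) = -545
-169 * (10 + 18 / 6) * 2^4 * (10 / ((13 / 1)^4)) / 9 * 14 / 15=-1.28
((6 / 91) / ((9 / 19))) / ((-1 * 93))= -38 / 25389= -0.00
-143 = -143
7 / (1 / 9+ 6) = 63 / 55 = 1.15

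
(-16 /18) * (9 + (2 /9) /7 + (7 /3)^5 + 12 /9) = -1082240 /15309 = -70.69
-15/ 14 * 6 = -45/ 7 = -6.43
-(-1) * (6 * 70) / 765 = 28 / 51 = 0.55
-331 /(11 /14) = -421.27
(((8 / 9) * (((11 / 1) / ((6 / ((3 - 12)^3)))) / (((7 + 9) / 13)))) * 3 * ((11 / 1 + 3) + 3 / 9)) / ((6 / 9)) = -498069 / 8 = -62258.62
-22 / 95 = -0.23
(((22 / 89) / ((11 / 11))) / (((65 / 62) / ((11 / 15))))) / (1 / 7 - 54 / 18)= -26257 / 433875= -0.06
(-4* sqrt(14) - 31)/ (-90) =2* sqrt(14)/ 45 + 31/ 90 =0.51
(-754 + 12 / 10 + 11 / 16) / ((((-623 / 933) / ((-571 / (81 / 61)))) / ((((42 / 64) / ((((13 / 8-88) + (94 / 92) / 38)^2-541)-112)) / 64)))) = -124469229131620601 / 170496541891791360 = -0.73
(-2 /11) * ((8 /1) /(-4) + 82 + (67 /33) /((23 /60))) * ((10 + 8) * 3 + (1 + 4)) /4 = -636610 /2783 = -228.75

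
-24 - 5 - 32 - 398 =-459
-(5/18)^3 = -125/5832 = -0.02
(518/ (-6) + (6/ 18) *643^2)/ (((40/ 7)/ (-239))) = -23042229/ 4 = -5760557.25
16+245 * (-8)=-1944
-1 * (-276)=276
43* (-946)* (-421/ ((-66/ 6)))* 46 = -71615468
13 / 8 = 1.62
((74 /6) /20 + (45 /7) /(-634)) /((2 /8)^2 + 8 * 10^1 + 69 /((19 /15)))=6137228 /1361323215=0.00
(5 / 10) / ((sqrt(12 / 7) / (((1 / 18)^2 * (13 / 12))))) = 13 * sqrt(21) / 46656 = 0.00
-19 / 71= -0.27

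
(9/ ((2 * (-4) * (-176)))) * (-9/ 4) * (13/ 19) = -1053/ 107008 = -0.01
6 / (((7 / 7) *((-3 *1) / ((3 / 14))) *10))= -3 / 70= -0.04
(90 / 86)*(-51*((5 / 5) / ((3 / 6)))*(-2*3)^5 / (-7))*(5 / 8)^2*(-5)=69710625 / 301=231596.76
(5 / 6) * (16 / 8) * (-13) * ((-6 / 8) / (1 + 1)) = 65 / 8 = 8.12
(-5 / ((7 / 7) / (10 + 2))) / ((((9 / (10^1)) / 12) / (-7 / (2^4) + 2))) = -1250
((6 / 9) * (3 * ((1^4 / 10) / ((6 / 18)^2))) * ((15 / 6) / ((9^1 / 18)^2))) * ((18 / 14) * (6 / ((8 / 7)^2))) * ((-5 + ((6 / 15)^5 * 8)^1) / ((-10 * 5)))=10.46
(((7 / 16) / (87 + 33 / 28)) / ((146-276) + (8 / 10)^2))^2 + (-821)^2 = 286375821382956721 / 424864097856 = 674041.00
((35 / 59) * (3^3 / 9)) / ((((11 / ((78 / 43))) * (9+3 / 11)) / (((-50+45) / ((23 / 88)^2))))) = -52852800 / 22815241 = -2.32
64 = 64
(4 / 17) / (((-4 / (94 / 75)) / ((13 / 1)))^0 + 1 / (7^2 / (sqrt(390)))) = 0.17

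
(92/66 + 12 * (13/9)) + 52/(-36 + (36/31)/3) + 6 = 70639/3036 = 23.27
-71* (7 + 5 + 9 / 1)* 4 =-5964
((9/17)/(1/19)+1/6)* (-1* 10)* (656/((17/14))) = -47894560/867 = -55241.71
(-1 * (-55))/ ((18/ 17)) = 935/ 18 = 51.94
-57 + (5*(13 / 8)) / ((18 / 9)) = -847 / 16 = -52.94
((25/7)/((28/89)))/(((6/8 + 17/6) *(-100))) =-267/8428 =-0.03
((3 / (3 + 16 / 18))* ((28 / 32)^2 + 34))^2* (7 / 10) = 503.49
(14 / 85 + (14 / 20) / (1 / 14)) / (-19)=-847 / 1615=-0.52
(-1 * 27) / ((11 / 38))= -1026 / 11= -93.27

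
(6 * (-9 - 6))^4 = 65610000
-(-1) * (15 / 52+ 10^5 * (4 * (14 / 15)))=58240045 / 156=373333.62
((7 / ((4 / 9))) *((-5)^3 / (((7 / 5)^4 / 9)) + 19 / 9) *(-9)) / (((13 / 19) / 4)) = 1074308526 / 4459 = 240930.37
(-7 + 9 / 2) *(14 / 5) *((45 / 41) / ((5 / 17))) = -1071 / 41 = -26.12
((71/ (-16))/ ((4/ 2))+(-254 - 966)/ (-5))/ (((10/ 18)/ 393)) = 27365769/ 160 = 171036.06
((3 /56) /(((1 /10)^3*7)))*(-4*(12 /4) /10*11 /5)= -990 /49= -20.20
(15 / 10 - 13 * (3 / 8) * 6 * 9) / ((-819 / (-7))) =-349 / 156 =-2.24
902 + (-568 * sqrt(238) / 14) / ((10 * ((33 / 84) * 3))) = 902 -568 * sqrt(238) / 165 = 848.89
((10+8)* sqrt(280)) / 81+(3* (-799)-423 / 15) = -12126 / 5+4* sqrt(70) / 9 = -2421.48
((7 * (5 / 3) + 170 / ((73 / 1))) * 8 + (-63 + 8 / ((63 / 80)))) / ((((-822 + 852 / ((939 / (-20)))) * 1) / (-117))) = 8.23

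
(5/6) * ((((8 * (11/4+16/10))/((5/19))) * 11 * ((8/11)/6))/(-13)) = -2204/195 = -11.30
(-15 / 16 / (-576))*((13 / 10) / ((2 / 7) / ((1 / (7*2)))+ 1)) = 0.00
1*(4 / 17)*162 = 648 / 17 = 38.12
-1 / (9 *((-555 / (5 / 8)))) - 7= -55943 / 7992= -7.00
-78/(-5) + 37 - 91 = -38.40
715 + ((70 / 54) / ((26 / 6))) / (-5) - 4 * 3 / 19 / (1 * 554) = 440238722 / 615771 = 714.94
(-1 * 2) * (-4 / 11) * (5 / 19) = 40 / 209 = 0.19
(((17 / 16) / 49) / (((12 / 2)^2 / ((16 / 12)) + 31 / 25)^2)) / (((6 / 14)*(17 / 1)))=625 / 167474496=0.00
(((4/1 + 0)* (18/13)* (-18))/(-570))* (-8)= -1728/1235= -1.40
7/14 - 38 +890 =1705/2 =852.50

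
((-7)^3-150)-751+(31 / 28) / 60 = -2089889 / 1680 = -1243.98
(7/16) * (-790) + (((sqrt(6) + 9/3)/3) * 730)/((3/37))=27010 * sqrt(6)/9 + 207785/24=16008.90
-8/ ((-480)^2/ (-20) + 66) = 4/ 5727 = 0.00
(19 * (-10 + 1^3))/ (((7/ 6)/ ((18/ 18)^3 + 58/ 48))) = -9063/ 28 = -323.68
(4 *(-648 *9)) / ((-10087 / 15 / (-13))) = -4548960 / 10087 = -450.97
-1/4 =-0.25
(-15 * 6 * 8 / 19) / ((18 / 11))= -440 / 19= -23.16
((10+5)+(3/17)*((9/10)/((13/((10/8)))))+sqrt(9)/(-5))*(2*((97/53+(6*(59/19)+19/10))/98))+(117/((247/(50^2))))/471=889567470723/97831661200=9.09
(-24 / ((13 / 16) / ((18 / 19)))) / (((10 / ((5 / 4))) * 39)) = -288 / 3211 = -0.09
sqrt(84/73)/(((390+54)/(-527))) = -527*sqrt(1533)/16206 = -1.27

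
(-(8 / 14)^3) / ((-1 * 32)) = 2 / 343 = 0.01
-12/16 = -3/4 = -0.75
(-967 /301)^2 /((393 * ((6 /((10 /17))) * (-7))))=-4675445 /12711410901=-0.00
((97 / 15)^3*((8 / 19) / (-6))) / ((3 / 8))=-29205536 / 577125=-50.61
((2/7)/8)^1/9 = 1/252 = 0.00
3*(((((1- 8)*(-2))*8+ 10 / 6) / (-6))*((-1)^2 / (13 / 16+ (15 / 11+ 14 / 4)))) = -30008 / 2997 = -10.01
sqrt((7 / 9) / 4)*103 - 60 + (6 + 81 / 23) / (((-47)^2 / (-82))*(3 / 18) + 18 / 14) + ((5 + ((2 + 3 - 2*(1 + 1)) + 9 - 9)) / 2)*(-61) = -62428851 / 253805 + 103*sqrt(7) / 6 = -200.55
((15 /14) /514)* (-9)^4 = 98415 /7196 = 13.68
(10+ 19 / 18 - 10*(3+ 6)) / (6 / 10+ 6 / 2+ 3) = -7105 / 594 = -11.96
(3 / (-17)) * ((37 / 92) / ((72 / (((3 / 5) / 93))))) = -37 / 5818080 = -0.00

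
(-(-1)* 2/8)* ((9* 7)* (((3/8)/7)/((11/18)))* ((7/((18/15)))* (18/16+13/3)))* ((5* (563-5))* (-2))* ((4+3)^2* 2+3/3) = -1554246225/64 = -24285097.27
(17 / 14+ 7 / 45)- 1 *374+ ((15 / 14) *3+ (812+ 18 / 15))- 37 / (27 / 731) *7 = -6207139 / 945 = -6568.40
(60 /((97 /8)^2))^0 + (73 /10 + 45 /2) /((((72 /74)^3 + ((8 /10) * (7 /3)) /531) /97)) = 1166588913061 /373033324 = 3127.30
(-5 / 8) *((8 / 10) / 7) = -1 / 14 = -0.07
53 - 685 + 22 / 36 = -11365 / 18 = -631.39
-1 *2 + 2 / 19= -36 / 19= -1.89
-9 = -9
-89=-89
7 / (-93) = -7 / 93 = -0.08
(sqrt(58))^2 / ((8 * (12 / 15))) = 145 / 16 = 9.06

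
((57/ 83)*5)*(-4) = -13.73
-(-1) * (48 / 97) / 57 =16 / 1843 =0.01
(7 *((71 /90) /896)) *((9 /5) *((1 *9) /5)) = 639 /32000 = 0.02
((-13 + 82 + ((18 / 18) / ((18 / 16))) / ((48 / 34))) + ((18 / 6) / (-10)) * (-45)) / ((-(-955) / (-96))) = -8.36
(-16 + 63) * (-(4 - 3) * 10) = -470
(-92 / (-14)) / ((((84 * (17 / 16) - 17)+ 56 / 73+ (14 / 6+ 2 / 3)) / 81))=362664 / 51793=7.00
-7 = -7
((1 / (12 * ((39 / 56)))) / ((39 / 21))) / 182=7 / 19773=0.00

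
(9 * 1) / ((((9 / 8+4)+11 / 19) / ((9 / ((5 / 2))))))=8208 / 1445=5.68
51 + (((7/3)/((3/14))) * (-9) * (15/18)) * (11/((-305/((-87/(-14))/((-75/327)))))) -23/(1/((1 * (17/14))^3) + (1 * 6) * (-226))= -292326737299/10155408100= -28.79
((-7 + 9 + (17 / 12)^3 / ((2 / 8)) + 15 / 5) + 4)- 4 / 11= 95083 / 4752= 20.01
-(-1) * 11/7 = 11/7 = 1.57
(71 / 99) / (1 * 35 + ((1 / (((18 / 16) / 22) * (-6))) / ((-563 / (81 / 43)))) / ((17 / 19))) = 29220263 / 1426527729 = 0.02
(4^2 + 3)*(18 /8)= 171 /4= 42.75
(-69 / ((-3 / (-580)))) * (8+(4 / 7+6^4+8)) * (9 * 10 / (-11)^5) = 11031112800 / 1127357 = 9784.93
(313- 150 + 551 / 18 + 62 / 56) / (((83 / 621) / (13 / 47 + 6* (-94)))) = -12815105385 / 15604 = -821270.53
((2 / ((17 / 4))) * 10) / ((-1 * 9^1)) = -80 / 153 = -0.52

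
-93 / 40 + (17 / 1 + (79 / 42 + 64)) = 80.56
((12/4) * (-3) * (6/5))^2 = 2916/25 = 116.64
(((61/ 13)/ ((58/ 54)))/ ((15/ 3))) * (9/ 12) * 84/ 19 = 2.90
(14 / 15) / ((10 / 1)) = 7 / 75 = 0.09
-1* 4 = -4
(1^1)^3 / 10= 1 / 10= 0.10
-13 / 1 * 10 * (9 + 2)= -1430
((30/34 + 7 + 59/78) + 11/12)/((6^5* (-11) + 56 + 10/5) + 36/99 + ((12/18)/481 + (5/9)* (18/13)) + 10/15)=-10313787/92259932144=-0.00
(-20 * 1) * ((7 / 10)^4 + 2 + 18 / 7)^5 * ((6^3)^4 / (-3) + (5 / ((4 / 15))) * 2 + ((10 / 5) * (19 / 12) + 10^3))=1572420425358501516943286690965304283 / 42017500000000000000000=37422988644219.71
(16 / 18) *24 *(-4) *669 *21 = -1198848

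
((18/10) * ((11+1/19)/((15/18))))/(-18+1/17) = -38556/28975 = -1.33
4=4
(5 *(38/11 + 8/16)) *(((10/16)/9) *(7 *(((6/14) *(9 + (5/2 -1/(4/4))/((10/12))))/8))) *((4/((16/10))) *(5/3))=32625/1408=23.17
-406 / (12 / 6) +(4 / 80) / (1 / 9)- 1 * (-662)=9189 / 20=459.45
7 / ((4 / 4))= 7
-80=-80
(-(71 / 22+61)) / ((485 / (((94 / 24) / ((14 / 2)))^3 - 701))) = 5928629447 / 63880320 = 92.81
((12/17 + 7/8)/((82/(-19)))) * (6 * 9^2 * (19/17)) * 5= -94302225/94792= -994.83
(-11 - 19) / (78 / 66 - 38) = 22 / 27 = 0.81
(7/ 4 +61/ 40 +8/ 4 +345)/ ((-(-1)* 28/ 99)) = 1387089/ 1120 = 1238.47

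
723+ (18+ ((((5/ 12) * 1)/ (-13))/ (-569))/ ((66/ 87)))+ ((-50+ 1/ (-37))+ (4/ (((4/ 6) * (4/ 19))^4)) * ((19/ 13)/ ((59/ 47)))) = 6926094962824393/ 545661422592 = 12693.03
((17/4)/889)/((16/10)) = 85/28448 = 0.00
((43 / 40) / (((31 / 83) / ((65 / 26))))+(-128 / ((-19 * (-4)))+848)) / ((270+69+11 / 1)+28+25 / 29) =2.25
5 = 5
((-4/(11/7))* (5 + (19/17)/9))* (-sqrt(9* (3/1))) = 21952* sqrt(3)/561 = 67.78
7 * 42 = 294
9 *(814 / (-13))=-7326 / 13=-563.54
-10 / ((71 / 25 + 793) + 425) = -250 / 30521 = -0.01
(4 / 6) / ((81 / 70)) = 140 / 243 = 0.58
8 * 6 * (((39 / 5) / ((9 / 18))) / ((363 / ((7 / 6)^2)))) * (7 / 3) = 35672 / 5445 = 6.55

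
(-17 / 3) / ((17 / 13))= -4.33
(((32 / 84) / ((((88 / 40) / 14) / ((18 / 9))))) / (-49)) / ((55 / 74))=-2368 / 17787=-0.13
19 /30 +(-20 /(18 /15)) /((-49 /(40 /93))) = 106583 /136710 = 0.78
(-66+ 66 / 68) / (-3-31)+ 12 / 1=16083 / 1156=13.91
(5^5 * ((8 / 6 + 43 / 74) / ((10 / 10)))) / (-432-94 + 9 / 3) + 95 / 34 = -8531545 / 986901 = -8.64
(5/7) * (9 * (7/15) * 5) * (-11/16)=-165/16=-10.31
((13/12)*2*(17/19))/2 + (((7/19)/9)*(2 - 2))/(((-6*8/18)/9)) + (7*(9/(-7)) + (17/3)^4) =6298159/6156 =1023.09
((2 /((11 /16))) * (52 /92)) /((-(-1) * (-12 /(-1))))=104 /759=0.14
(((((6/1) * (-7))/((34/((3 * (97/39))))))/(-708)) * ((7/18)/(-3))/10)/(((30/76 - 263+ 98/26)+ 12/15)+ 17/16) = 90307/137511820557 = 0.00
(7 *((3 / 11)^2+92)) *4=311948 / 121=2578.08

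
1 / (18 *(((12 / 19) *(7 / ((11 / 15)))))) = 209 / 22680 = 0.01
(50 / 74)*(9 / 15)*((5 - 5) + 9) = 135 / 37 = 3.65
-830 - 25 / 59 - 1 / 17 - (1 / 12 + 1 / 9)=-29994085 / 36108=-830.68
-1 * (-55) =55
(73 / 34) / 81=73 / 2754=0.03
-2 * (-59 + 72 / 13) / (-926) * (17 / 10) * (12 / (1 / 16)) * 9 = -2041632 / 6019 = -339.20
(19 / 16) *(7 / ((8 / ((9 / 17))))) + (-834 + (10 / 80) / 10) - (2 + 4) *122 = -17031959 / 10880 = -1565.44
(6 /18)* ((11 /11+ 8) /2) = 3 /2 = 1.50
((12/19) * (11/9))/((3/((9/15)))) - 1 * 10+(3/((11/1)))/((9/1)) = -10257/1045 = -9.82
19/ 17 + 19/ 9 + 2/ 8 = 2129/ 612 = 3.48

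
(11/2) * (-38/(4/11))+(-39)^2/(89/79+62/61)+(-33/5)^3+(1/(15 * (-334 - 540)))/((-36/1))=-807829010521/5297751000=-152.49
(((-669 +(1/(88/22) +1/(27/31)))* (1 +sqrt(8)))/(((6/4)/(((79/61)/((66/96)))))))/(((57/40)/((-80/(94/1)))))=72908531200/145606329 +145817062400* sqrt(2)/145606329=1916.98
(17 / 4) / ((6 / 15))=85 / 8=10.62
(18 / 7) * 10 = 180 / 7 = 25.71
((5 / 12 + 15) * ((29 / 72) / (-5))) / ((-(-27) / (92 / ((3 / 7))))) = -172753 / 17496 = -9.87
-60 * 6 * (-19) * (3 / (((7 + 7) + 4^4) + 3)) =75.16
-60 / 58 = -30 / 29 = -1.03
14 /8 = 7 /4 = 1.75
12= 12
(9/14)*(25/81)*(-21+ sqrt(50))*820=-10250/3+ 51250*sqrt(2)/63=-2266.22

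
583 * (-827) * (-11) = 5303551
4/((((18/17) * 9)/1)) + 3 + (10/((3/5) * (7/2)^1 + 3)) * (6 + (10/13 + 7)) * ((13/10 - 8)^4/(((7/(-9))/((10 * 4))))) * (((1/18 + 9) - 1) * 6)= -16945923567463/125307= -135235250.76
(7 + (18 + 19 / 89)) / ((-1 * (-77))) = 204 / 623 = 0.33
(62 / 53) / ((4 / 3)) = 93 / 106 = 0.88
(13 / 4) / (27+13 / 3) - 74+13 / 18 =-247621 / 3384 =-73.17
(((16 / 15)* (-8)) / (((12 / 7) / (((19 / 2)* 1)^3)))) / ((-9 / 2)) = 384104 / 405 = 948.40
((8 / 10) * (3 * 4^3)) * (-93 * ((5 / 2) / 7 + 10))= -1035648 / 7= -147949.71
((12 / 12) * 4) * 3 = 12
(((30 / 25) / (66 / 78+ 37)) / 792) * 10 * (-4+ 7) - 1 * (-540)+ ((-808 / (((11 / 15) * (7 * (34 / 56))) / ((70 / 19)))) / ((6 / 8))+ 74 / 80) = -732.59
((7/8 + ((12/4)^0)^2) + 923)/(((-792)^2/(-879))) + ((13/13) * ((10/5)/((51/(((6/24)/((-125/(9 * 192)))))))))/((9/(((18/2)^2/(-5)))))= -18698363107/17772480000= -1.05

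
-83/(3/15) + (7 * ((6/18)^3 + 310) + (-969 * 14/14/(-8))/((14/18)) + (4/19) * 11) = 54965489/28728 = 1913.31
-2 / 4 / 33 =-0.02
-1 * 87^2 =-7569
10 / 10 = 1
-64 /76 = -16 /19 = -0.84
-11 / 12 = -0.92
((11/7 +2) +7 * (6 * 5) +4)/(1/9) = 13707/7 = 1958.14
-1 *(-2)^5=32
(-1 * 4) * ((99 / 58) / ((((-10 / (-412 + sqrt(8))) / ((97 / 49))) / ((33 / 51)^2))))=-231.55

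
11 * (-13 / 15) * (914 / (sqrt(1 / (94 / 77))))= -11882 * sqrt(7238) / 105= -9627.41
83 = 83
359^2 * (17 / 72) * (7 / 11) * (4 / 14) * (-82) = -89830057 / 198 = -453687.16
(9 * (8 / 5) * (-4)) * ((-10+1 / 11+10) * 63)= -18144 / 55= -329.89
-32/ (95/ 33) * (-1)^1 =1056/ 95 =11.12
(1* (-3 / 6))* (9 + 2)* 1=-11 / 2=-5.50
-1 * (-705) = 705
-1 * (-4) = 4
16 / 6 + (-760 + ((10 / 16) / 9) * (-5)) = -54553 / 72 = -757.68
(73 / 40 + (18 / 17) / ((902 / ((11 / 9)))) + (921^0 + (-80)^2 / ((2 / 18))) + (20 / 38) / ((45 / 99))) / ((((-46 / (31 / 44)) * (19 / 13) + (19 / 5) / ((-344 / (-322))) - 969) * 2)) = -528776804111491 / 19476501447716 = -27.15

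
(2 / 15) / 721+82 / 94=0.87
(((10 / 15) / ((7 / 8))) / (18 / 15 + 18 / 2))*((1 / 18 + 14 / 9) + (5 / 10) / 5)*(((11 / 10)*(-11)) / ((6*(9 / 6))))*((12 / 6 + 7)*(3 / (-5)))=10648 / 11475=0.93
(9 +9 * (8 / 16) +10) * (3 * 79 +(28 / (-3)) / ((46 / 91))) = 708713 / 138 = 5135.60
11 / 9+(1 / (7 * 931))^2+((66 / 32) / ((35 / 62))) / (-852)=5288591749117 / 4342264587360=1.22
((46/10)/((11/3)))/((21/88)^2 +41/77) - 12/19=1.50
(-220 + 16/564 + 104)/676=-4088/23829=-0.17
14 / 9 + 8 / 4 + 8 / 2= 68 / 9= 7.56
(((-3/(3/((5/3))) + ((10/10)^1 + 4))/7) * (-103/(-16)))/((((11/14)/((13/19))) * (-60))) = -1339/30096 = -0.04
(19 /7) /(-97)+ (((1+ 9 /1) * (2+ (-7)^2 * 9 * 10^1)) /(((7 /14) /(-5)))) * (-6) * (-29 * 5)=-260630076019 /679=-383844000.03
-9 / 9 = -1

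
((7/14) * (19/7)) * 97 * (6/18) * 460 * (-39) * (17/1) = -93679690/7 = -13382812.86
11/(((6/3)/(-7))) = -77/2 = -38.50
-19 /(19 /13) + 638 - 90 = 535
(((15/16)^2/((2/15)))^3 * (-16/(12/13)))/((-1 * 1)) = 166587890625/33554432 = 4964.71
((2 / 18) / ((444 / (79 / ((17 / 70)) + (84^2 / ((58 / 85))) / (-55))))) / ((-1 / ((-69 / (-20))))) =-8561497 / 72234360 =-0.12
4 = 4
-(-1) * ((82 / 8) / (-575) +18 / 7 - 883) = -14175187 / 16100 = -880.45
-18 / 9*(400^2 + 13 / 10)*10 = -3200026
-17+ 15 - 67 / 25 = -117 / 25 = -4.68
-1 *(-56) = 56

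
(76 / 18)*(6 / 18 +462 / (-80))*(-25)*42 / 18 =434245 / 324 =1340.26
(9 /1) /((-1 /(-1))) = 9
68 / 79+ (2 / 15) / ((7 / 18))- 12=-29852 / 2765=-10.80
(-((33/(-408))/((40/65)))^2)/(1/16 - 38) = 20449/44908288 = 0.00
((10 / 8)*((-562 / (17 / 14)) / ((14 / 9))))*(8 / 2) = -25290 / 17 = -1487.65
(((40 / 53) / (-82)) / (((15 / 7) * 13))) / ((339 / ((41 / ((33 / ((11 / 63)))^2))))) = -4 / 3575738439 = -0.00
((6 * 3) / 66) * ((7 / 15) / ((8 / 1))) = 7 / 440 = 0.02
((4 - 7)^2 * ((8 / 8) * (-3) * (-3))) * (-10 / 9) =-90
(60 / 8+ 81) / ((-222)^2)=59 / 32856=0.00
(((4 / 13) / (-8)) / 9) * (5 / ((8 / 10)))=-25 / 936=-0.03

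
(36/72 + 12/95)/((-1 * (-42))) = 17/1140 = 0.01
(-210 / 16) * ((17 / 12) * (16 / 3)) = -595 / 6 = -99.17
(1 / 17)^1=1 / 17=0.06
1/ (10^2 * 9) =1/ 900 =0.00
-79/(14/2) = -79/7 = -11.29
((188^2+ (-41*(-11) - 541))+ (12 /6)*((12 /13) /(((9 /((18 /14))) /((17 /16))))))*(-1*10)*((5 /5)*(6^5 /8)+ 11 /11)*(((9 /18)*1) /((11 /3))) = -13377941715 /286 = -46776019.98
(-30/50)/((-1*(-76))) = -3/380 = -0.01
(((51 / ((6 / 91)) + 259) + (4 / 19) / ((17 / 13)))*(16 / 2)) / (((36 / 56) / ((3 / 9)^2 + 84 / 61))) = 1606374392 / 83997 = 19124.19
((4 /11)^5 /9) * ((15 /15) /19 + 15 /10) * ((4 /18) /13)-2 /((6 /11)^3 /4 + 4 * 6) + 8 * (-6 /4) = -207633779437433 /17183711854881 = -12.08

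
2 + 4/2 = 4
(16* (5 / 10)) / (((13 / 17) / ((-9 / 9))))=-10.46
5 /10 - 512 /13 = -1011 /26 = -38.88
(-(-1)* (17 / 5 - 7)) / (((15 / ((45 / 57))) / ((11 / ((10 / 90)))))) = -1782 / 95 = -18.76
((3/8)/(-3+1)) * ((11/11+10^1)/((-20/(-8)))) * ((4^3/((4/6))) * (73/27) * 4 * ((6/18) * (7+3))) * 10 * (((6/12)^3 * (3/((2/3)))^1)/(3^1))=-5353.33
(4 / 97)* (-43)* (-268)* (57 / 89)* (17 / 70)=22333512 / 302155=73.91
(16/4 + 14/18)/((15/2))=0.64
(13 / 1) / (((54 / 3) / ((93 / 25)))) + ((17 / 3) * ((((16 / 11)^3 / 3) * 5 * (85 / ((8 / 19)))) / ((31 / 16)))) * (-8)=-449772835451 / 18567450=-24223.73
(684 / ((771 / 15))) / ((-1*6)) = -570 / 257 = -2.22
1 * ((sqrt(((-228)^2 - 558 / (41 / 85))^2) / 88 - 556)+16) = 67797 / 1804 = 37.58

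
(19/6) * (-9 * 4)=-114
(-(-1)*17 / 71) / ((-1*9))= -17 / 639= -0.03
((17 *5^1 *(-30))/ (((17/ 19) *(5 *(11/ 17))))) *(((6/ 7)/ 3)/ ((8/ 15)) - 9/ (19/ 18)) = 7038.99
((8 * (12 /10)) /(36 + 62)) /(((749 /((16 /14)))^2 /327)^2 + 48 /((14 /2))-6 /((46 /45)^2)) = 5560609112064 /97935798355792468085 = 0.00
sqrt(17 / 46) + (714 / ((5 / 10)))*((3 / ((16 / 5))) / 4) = 335.30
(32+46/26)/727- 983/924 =-8884697/8732724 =-1.02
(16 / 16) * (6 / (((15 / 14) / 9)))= 252 / 5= 50.40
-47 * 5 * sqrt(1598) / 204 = -235 * sqrt(1598) / 204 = -46.05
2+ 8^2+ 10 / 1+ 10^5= 100076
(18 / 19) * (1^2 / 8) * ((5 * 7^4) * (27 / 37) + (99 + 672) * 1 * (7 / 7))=1586979 / 1406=1128.72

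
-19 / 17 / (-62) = 19 / 1054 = 0.02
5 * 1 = 5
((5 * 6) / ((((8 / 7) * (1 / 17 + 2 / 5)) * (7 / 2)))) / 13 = 425 / 338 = 1.26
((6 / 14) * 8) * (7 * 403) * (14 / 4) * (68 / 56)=41106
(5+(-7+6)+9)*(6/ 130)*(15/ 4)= 9/ 4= 2.25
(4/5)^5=1024/3125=0.33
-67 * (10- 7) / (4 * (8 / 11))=-2211 / 32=-69.09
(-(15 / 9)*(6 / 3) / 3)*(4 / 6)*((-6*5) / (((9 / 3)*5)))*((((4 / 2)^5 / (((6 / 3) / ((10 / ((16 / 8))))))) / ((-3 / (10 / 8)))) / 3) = -4000 / 243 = -16.46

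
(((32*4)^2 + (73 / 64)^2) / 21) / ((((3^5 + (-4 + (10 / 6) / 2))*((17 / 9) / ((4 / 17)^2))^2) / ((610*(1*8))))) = 3316112276130 / 243137732537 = 13.64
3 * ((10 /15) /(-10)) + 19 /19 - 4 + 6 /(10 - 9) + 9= 59 /5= 11.80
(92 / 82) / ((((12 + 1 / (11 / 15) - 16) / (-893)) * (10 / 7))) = 1581503 / 5945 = 266.02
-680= -680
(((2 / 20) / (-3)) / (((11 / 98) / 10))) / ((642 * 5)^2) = -49 / 170017650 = -0.00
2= 2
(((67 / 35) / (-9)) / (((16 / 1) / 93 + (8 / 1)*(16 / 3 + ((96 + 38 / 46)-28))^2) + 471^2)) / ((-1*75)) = 1098733 / 102992702649375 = 0.00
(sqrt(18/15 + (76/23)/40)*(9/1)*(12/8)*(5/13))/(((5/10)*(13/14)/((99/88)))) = 8505*sqrt(2714)/31096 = 14.25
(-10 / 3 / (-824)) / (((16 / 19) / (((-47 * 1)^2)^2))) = 463569695 / 19776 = 23441.02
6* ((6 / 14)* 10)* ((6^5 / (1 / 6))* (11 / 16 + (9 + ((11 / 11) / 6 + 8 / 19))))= 1639550160 / 133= 12327444.81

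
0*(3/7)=0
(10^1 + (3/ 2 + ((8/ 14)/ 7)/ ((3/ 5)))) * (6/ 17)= 3421/ 833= 4.11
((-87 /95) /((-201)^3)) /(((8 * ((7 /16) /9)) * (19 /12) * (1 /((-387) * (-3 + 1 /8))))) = 774387 /3800140505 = 0.00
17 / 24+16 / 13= 605 / 312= 1.94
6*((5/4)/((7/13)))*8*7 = 780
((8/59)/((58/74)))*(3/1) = 888/1711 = 0.52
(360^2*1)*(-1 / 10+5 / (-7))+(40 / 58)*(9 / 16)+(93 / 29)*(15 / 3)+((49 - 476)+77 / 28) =-21505669 / 203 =-105939.26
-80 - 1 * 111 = -191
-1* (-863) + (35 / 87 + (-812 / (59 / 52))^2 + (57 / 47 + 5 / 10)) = 14604907352519 / 28467618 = 513035.81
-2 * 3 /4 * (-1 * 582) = 873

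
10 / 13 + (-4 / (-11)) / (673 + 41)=39296 / 51051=0.77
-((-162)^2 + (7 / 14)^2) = -104977 / 4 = -26244.25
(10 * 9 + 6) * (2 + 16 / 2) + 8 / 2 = 964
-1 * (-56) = 56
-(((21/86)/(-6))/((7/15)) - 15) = 2595/172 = 15.09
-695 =-695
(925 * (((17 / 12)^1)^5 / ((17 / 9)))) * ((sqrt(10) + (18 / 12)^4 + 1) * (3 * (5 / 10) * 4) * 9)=77256925 * sqrt(10) / 512 + 7493921725 / 8192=1391949.13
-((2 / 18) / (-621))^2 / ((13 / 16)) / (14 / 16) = -0.00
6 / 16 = 3 / 8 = 0.38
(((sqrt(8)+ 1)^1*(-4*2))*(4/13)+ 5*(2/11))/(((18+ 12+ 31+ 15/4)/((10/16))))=-160*sqrt(2)/3367 - 15/1001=-0.08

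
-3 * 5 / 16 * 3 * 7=-315 / 16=-19.69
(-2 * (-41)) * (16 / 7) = 1312 / 7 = 187.43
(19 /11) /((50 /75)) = 57 /22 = 2.59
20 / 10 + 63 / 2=67 / 2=33.50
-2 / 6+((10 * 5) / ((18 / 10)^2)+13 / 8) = 10837 / 648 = 16.72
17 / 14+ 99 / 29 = 4.63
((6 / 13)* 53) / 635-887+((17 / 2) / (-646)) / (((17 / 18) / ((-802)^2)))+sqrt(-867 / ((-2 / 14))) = -26258383631 / 2666365+17* sqrt(21) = -9770.10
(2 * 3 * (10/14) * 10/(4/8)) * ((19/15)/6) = 380/21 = 18.10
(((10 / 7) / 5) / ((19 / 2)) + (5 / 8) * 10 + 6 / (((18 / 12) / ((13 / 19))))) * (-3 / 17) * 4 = -14391 / 2261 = -6.36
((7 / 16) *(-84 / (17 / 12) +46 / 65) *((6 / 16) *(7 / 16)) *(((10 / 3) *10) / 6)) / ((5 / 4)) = -1586081 / 84864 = -18.69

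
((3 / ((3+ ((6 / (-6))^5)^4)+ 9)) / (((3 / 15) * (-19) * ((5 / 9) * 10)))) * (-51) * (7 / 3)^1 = 3213 / 2470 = 1.30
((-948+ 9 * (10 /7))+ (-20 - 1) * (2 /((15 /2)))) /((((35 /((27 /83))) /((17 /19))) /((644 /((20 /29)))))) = -10080393678 /1379875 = -7305.29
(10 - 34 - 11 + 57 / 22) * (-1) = 713 / 22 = 32.41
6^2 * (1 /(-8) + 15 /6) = 171 /2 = 85.50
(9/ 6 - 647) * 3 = -3873/ 2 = -1936.50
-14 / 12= -1.17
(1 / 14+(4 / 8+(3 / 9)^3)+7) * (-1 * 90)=-14380 / 21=-684.76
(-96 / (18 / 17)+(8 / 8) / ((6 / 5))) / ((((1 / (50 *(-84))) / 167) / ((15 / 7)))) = 135019500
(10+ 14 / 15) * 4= 656 / 15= 43.73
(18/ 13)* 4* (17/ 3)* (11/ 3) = 1496/ 13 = 115.08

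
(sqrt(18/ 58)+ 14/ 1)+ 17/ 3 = 3 * sqrt(29)/ 29+ 59/ 3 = 20.22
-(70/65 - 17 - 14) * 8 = 3112/13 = 239.38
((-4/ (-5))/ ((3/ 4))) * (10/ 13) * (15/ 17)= 160/ 221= 0.72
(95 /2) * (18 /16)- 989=-14969 /16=-935.56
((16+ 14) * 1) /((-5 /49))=-294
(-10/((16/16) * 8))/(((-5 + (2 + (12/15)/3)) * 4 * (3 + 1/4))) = 75/2132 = 0.04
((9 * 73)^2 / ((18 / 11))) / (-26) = -527571 / 52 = -10145.60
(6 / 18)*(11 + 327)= 338 / 3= 112.67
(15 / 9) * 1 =5 / 3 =1.67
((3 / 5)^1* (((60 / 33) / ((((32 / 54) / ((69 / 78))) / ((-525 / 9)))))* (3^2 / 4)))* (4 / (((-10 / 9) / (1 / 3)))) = 586845 / 2288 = 256.49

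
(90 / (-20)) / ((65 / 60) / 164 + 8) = -8856 / 15757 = -0.56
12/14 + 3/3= 13/7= 1.86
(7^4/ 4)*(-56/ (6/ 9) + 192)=64827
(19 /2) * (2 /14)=19 /14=1.36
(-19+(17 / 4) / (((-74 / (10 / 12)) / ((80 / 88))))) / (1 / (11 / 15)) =-13.97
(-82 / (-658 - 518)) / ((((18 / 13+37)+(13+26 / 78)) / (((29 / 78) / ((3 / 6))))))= 1189 / 1185996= 0.00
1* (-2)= -2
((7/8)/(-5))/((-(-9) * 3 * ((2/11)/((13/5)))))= -1001/10800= -0.09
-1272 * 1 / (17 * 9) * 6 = -848 / 17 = -49.88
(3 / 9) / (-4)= -1 / 12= -0.08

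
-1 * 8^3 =-512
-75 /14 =-5.36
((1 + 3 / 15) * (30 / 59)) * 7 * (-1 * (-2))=504 / 59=8.54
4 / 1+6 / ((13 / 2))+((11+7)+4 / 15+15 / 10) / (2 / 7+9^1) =7.05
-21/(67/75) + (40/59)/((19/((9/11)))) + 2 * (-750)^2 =929429727795/826177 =1124976.52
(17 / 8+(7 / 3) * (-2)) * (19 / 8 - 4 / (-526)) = -101931 / 16832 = -6.06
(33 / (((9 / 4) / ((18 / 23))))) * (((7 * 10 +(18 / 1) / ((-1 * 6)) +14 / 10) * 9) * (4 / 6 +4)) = 3792096 / 115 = 32974.75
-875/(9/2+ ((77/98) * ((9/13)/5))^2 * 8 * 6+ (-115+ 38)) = 362293750/29783401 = 12.16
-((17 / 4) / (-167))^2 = -289 / 446224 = -0.00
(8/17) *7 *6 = 336/17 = 19.76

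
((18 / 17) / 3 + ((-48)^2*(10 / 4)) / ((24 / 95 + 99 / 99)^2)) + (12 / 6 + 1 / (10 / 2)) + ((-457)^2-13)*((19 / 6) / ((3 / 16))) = 249989902201 / 70805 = 3530681.48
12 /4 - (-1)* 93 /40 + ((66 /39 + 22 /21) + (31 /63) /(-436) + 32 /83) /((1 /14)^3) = 363213975407 /42339960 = 8578.51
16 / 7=2.29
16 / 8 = 2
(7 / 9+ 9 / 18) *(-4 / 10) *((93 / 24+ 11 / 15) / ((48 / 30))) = -12719 / 8640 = -1.47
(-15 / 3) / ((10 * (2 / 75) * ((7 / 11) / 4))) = -825 / 7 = -117.86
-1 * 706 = -706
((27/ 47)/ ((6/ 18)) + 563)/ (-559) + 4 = 78550/ 26273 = 2.99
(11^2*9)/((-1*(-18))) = 121/2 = 60.50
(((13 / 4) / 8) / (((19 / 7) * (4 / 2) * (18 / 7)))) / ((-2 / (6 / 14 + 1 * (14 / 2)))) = -1183 / 10944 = -0.11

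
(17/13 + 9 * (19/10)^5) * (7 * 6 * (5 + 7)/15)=6119475243/812500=7531.66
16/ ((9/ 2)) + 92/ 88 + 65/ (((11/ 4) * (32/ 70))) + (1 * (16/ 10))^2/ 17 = 863779/ 15300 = 56.46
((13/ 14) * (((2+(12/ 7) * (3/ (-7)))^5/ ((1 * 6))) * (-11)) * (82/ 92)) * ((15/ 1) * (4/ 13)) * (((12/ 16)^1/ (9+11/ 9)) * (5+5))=-17430858586350/ 1046005847047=-16.66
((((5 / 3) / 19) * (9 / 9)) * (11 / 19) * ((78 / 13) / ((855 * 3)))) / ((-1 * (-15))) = 22 / 2777895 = 0.00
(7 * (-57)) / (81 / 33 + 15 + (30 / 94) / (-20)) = -275044 / 12021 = -22.88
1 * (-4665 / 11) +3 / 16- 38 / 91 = -6795925 / 16016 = -424.32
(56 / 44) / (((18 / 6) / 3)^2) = 14 / 11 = 1.27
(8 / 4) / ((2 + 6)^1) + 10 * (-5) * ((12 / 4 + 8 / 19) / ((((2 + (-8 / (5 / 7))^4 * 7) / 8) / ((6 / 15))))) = 49308143 / 201232572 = 0.25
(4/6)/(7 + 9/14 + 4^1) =28/489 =0.06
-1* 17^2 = -289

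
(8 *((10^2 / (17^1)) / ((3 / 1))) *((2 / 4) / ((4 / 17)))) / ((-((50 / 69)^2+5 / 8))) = -253920 / 8761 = -28.98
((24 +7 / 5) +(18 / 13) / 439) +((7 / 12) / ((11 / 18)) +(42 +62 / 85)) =737303869 / 10672090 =69.09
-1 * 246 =-246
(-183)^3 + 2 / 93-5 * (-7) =-6128451.98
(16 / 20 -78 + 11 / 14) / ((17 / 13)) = -69537 / 1190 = -58.43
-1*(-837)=837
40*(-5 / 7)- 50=-550 / 7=-78.57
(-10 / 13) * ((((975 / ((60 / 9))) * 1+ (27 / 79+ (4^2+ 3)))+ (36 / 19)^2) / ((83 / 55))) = -5307385325 / 61544002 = -86.24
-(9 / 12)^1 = -3 / 4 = -0.75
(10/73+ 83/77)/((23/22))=13658/11753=1.16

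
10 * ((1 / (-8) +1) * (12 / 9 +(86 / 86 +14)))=1715 / 12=142.92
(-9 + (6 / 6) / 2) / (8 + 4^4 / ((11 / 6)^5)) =-2737867 / 6558128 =-0.42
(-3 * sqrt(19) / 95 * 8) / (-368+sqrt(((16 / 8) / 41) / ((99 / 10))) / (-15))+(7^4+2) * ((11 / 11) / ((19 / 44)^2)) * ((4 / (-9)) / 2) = -1033824 / 361 - 108 * sqrt(42845) / 587476929505+80660448 * sqrt(19) / 117495385901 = -2863.78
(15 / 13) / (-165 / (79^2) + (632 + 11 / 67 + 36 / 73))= 457870965 / 251041541296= 0.00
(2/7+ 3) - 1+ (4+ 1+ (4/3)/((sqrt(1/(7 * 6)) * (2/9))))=51/7+ 6 * sqrt(42)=46.17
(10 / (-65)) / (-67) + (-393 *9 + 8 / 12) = -9240433 / 2613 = -3536.33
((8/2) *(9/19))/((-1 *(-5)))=36/95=0.38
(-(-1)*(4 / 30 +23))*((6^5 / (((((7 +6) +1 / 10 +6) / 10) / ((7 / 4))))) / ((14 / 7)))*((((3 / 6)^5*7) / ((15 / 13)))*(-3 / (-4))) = 17904159 / 1528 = 11717.38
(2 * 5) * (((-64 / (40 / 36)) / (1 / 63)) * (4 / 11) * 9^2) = -11757312 / 11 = -1068846.55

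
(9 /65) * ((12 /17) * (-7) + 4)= -144 /1105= -0.13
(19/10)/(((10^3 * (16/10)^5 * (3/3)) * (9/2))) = 95/2359296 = 0.00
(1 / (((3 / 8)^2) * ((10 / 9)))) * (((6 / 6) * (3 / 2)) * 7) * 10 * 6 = 4032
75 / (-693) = -25 / 231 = -0.11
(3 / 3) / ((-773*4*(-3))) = 1 / 9276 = 0.00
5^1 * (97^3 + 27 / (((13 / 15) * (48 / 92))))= 237310505 / 52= 4563663.56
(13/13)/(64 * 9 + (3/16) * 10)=8/4623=0.00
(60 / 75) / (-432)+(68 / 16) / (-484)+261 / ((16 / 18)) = 76739051 / 261360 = 293.61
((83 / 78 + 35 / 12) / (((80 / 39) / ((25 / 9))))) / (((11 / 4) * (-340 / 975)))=-67275 / 11968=-5.62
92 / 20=23 / 5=4.60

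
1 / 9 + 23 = 23.11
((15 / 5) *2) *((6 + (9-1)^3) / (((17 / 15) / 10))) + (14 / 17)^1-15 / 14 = 6526741 / 238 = 27423.28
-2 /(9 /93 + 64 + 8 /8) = -31 /1009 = -0.03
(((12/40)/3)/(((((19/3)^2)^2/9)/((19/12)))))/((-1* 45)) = -27/1371800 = -0.00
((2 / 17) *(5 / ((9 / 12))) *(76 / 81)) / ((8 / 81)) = 380 / 51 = 7.45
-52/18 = -26/9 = -2.89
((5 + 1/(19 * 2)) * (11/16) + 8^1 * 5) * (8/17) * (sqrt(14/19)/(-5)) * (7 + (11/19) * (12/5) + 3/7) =-38733186 * sqrt(266)/20405525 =-30.96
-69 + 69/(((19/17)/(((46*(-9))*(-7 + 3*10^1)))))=-11170617/19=-587927.21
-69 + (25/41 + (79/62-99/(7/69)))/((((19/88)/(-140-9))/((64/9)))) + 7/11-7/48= 1279811333665819/267764112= 4779622.35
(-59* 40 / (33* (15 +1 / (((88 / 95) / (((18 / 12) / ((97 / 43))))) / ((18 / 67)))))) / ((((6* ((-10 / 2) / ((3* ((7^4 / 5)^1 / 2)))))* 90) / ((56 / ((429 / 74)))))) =30521118312832 / 2516109935625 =12.13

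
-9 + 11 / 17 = -142 / 17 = -8.35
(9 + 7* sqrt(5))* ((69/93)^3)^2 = 4.11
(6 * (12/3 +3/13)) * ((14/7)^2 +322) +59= 108347/13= 8334.38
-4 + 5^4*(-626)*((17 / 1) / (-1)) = 6651246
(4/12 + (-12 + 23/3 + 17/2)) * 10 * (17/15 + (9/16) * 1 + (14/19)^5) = 3410550159/39617584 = 86.09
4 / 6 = 2 / 3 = 0.67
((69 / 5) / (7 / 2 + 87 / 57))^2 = 6874884 / 912025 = 7.54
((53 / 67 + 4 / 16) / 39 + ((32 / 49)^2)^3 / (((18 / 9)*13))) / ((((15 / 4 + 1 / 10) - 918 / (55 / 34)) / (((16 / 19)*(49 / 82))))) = -629693290207960 / 23766279503742607741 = -0.00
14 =14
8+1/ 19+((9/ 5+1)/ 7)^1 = 803/ 95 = 8.45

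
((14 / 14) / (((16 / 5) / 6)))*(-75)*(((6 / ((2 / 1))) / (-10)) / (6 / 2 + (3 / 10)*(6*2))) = 1125 / 176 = 6.39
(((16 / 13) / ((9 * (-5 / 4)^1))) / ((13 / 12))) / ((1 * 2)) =-128 / 2535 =-0.05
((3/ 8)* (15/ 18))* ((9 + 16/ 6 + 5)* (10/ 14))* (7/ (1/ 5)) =3125/ 24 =130.21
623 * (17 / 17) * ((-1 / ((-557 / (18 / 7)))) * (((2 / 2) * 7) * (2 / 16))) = 5607 / 2228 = 2.52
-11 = -11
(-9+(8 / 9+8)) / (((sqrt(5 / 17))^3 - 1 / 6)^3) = 1156939573680*sqrt(85) / 70444997+10666681391928 / 70444997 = 302833.96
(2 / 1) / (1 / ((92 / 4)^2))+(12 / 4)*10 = 1088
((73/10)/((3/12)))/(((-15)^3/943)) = -137678/16875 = -8.16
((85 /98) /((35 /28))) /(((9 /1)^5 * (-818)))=-17 /1183401009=-0.00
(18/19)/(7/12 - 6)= -216/1235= -0.17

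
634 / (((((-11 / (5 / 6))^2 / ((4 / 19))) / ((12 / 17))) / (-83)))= -5262200 / 117249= -44.88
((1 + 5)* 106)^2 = 404496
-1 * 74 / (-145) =74 / 145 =0.51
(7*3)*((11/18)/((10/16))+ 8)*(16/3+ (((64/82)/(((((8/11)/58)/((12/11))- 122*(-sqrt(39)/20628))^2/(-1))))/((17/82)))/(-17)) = 740181736363102660582592/17556175512513550125- 7294735775357792907264*sqrt(39)/1950686168057061125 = 18807.13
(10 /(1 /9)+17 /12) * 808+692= 223670 /3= 74556.67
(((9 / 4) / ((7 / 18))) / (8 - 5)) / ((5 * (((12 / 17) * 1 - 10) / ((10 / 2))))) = -459 / 2212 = -0.21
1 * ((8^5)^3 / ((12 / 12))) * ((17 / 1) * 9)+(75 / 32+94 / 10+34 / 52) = 11197074573549921467 / 2080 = 5383208929591308.40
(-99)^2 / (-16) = -9801 / 16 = -612.56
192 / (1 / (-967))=-185664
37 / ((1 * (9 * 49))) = 0.08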